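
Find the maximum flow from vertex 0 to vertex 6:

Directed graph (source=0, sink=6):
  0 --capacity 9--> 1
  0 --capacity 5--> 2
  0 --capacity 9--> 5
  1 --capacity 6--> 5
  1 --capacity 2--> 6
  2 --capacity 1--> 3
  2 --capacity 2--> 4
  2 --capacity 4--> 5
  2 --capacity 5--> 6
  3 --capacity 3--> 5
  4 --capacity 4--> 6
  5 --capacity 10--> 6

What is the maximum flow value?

Computing max flow:
  Flow on (0->1): 8/9
  Flow on (0->2): 5/5
  Flow on (0->5): 4/9
  Flow on (1->5): 6/6
  Flow on (1->6): 2/2
  Flow on (2->6): 5/5
  Flow on (5->6): 10/10
Maximum flow = 17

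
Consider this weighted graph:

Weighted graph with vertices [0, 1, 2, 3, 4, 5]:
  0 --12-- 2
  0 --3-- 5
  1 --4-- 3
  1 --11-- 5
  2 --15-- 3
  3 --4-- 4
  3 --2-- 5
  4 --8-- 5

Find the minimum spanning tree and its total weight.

Applying Kruskal's algorithm (sort edges by weight, add if no cycle):
  Add (3,5) w=2
  Add (0,5) w=3
  Add (1,3) w=4
  Add (3,4) w=4
  Skip (4,5) w=8 (creates cycle)
  Skip (1,5) w=11 (creates cycle)
  Add (0,2) w=12
  Skip (2,3) w=15 (creates cycle)
MST weight = 25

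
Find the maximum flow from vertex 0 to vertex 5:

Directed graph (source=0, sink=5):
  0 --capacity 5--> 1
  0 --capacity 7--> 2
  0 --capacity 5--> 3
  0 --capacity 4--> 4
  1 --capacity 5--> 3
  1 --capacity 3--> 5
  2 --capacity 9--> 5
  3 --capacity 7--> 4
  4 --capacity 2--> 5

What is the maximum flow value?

Computing max flow:
  Flow on (0->1): 3/5
  Flow on (0->2): 7/7
  Flow on (0->4): 2/4
  Flow on (1->5): 3/3
  Flow on (2->5): 7/9
  Flow on (4->5): 2/2
Maximum flow = 12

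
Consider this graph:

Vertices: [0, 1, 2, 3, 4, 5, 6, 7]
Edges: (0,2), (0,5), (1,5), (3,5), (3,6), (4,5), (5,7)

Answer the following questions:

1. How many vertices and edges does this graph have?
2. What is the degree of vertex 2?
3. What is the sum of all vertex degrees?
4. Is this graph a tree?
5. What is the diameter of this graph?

Count: 8 vertices, 7 edges.
Vertex 2 has neighbors [0], degree = 1.
Handshaking lemma: 2 * 7 = 14.
A graph is a tree iff it is connected and has exactly n-1 edges. This graph is connected (all 8 vertices in one component) and has 8-1 = 7 edges. It is a tree.
Diameter (longest shortest path) = 4.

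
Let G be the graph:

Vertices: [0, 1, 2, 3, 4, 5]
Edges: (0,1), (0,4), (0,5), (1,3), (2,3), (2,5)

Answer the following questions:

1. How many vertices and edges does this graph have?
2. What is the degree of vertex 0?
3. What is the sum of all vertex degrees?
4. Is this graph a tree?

Count: 6 vertices, 6 edges.
Vertex 0 has neighbors [1, 4, 5], degree = 3.
Handshaking lemma: 2 * 6 = 12.
A tree on 6 vertices has 5 edges. This graph has 6 edges (1 extra). Not a tree.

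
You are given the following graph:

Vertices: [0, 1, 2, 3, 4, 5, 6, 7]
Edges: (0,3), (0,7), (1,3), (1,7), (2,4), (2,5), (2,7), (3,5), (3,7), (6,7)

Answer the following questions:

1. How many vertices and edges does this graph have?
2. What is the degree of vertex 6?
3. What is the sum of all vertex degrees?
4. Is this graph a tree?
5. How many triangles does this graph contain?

Count: 8 vertices, 10 edges.
Vertex 6 has neighbors [7], degree = 1.
Handshaking lemma: 2 * 10 = 20.
A tree on 8 vertices has 7 edges. This graph has 10 edges (3 extra). Not a tree.
Number of triangles = 2.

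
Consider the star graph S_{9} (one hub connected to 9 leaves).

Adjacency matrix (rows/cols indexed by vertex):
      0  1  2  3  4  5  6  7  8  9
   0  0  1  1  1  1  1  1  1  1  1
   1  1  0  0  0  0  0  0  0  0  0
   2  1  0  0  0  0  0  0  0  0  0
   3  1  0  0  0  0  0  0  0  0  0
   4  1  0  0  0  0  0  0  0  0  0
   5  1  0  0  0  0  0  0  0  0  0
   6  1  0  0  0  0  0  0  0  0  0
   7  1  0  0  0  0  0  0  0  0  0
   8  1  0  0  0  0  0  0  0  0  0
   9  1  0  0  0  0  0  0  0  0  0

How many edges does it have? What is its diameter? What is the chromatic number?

Star graph S_{9}: the hub connects to all 9 leaves.
Edges = 9.
Diameter = 2 (any leaf to hub is 1, leaf to leaf through hub is 2).
Star graphs are bipartite (hub vs leaves), so chromatic number = 2.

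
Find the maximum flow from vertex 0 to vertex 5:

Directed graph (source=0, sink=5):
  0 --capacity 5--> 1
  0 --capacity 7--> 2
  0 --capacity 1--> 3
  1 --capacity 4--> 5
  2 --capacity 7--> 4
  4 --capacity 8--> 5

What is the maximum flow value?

Computing max flow:
  Flow on (0->1): 4/5
  Flow on (0->2): 7/7
  Flow on (1->5): 4/4
  Flow on (2->4): 7/7
  Flow on (4->5): 7/8
Maximum flow = 11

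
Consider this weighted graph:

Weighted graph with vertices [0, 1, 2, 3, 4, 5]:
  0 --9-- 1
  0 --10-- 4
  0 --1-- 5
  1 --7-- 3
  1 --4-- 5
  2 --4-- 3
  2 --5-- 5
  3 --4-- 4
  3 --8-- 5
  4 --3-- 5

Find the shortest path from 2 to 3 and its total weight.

Using Dijkstra's algorithm from vertex 2:
Shortest path: 2 -> 3
Total weight: 4 = 4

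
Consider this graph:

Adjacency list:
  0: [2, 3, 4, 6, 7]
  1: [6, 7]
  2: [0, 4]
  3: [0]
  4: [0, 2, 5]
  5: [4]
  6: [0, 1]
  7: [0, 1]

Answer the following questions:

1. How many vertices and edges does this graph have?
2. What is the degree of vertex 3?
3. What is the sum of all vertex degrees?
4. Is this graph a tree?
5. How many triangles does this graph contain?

Count: 8 vertices, 9 edges.
Vertex 3 has neighbors [0], degree = 1.
Handshaking lemma: 2 * 9 = 18.
A tree on 8 vertices has 7 edges. This graph has 9 edges (2 extra). Not a tree.
Number of triangles = 1.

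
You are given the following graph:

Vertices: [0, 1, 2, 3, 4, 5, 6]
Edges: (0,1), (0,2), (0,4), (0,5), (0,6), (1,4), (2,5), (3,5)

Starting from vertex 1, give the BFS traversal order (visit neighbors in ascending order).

BFS from vertex 1 (neighbors processed in ascending order):
Visit order: 1, 0, 4, 2, 5, 6, 3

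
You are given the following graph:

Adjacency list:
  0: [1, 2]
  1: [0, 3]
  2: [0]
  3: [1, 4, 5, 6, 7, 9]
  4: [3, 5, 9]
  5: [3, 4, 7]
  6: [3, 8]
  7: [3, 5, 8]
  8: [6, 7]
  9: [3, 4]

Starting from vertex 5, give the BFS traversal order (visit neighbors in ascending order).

BFS from vertex 5 (neighbors processed in ascending order):
Visit order: 5, 3, 4, 7, 1, 6, 9, 8, 0, 2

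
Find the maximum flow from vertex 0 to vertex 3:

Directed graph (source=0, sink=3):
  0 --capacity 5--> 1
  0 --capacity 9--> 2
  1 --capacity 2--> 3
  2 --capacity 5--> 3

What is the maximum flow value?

Computing max flow:
  Flow on (0->1): 2/5
  Flow on (0->2): 5/9
  Flow on (1->3): 2/2
  Flow on (2->3): 5/5
Maximum flow = 7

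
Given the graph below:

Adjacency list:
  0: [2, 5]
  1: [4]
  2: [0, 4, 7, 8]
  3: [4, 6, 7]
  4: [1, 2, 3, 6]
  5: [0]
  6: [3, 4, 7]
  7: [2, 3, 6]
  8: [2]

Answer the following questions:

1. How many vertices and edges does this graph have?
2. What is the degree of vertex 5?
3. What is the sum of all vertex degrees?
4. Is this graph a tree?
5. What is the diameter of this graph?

Count: 9 vertices, 11 edges.
Vertex 5 has neighbors [0], degree = 1.
Handshaking lemma: 2 * 11 = 22.
A tree on 9 vertices has 8 edges. This graph has 11 edges (3 extra). Not a tree.
Diameter (longest shortest path) = 4.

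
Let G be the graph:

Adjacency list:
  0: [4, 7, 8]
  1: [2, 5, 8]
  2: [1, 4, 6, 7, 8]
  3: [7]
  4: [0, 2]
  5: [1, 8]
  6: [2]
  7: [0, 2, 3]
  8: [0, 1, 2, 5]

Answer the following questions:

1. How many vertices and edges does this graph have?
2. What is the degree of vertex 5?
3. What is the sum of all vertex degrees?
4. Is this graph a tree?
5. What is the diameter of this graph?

Count: 9 vertices, 12 edges.
Vertex 5 has neighbors [1, 8], degree = 2.
Handshaking lemma: 2 * 12 = 24.
A tree on 9 vertices has 8 edges. This graph has 12 edges (4 extra). Not a tree.
Diameter (longest shortest path) = 4.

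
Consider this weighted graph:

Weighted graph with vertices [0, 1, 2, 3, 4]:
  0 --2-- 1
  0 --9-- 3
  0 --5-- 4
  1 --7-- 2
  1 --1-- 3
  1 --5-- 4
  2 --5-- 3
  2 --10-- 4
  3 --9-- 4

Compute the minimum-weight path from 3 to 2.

Using Dijkstra's algorithm from vertex 3:
Shortest path: 3 -> 2
Total weight: 5 = 5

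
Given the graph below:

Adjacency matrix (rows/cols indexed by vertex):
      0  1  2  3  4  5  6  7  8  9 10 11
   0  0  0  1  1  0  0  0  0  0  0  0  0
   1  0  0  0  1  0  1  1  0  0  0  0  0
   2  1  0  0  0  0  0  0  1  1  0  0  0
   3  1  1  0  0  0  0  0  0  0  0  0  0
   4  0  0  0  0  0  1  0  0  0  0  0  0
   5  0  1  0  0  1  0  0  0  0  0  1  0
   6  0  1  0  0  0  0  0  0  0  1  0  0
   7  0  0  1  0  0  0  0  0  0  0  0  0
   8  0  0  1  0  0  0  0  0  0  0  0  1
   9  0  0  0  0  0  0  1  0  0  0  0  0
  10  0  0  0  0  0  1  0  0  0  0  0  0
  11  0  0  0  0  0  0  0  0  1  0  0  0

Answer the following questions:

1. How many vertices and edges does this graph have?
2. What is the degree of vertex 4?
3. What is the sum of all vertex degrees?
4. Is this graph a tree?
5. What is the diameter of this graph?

Count: 12 vertices, 11 edges.
Vertex 4 has neighbors [5], degree = 1.
Handshaking lemma: 2 * 11 = 22.
A graph is a tree iff it is connected and has exactly n-1 edges. This graph is connected (all 12 vertices in one component) and has 12-1 = 11 edges. It is a tree.
Diameter (longest shortest path) = 7.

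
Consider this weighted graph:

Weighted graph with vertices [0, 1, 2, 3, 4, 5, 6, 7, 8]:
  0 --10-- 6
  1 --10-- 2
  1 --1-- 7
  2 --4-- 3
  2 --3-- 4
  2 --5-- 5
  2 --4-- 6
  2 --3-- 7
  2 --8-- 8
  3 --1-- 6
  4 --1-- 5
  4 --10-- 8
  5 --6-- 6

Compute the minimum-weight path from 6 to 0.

Using Dijkstra's algorithm from vertex 6:
Shortest path: 6 -> 0
Total weight: 10 = 10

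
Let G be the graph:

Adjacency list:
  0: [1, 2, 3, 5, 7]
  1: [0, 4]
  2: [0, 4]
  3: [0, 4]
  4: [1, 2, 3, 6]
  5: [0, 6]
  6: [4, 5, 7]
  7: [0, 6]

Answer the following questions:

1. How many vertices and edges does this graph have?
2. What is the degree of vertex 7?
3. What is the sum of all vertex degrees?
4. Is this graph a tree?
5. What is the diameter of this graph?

Count: 8 vertices, 11 edges.
Vertex 7 has neighbors [0, 6], degree = 2.
Handshaking lemma: 2 * 11 = 22.
A tree on 8 vertices has 7 edges. This graph has 11 edges (4 extra). Not a tree.
Diameter (longest shortest path) = 2.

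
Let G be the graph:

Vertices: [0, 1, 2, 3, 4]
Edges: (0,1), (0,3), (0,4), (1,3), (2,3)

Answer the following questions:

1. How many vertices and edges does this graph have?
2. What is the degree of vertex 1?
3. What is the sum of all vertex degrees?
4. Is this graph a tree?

Count: 5 vertices, 5 edges.
Vertex 1 has neighbors [0, 3], degree = 2.
Handshaking lemma: 2 * 5 = 10.
A tree on 5 vertices has 4 edges. This graph has 5 edges (1 extra). Not a tree.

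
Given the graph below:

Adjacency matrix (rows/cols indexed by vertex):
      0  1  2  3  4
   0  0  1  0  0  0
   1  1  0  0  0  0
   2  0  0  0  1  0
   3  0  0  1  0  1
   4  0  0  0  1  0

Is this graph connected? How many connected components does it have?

Checking connectivity: the graph has 2 connected component(s).
Components: [[0, 1], [2, 3, 4]]. The graph is NOT connected.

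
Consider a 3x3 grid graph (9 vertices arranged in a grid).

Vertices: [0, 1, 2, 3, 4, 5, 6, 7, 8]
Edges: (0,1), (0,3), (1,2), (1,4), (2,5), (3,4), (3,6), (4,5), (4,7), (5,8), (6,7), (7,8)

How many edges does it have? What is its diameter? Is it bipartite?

A 3x3 grid has 6 vertical edges and 6 horizontal edges.
Total edges = 6 + 6 = 12.
Diameter = (3-1) + (3-1) = 4 (corner to opposite corner).
Grid graphs are bipartite (checkerboard coloring).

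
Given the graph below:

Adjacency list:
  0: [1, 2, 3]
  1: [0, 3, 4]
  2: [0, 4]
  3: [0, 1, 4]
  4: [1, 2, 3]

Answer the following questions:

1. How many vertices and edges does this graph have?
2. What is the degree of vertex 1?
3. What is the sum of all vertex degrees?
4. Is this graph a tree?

Count: 5 vertices, 7 edges.
Vertex 1 has neighbors [0, 3, 4], degree = 3.
Handshaking lemma: 2 * 7 = 14.
A tree on 5 vertices has 4 edges. This graph has 7 edges (3 extra). Not a tree.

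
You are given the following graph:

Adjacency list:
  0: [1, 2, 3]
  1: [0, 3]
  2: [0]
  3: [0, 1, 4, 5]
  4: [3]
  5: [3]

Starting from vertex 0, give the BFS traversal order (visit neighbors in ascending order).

BFS from vertex 0 (neighbors processed in ascending order):
Visit order: 0, 1, 2, 3, 4, 5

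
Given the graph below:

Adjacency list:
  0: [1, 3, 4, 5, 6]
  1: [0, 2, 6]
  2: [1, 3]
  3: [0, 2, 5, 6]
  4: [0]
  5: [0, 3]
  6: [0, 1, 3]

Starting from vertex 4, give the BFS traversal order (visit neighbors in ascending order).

BFS from vertex 4 (neighbors processed in ascending order):
Visit order: 4, 0, 1, 3, 5, 6, 2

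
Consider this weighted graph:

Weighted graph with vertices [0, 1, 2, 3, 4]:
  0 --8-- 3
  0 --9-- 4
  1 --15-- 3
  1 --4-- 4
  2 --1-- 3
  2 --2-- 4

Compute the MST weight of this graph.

Applying Kruskal's algorithm (sort edges by weight, add if no cycle):
  Add (2,3) w=1
  Add (2,4) w=2
  Add (1,4) w=4
  Add (0,3) w=8
  Skip (0,4) w=9 (creates cycle)
  Skip (1,3) w=15 (creates cycle)
MST weight = 15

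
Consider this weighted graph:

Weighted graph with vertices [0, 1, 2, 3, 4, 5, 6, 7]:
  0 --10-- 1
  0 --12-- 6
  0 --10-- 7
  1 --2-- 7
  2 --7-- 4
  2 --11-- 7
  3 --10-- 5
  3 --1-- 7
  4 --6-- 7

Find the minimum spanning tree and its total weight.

Applying Kruskal's algorithm (sort edges by weight, add if no cycle):
  Add (3,7) w=1
  Add (1,7) w=2
  Add (4,7) w=6
  Add (2,4) w=7
  Add (0,7) w=10
  Skip (0,1) w=10 (creates cycle)
  Add (3,5) w=10
  Skip (2,7) w=11 (creates cycle)
  Add (0,6) w=12
MST weight = 48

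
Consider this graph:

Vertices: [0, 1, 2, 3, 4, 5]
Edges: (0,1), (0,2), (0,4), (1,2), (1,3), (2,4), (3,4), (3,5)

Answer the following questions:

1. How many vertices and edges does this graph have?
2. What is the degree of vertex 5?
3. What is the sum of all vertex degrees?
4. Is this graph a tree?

Count: 6 vertices, 8 edges.
Vertex 5 has neighbors [3], degree = 1.
Handshaking lemma: 2 * 8 = 16.
A tree on 6 vertices has 5 edges. This graph has 8 edges (3 extra). Not a tree.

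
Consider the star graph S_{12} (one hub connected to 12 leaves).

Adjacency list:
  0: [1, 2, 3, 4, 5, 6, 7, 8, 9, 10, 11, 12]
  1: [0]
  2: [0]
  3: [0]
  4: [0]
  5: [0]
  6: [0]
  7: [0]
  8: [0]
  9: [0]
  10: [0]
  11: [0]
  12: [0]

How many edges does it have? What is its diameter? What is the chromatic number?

Star graph S_{12}: the hub connects to all 12 leaves.
Edges = 12.
Diameter = 2 (any leaf to hub is 1, leaf to leaf through hub is 2).
Star graphs are bipartite (hub vs leaves), so chromatic number = 2.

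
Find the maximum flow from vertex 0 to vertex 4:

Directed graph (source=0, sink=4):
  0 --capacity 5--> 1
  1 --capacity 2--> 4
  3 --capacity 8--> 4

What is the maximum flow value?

Computing max flow:
  Flow on (0->1): 2/5
  Flow on (1->4): 2/2
Maximum flow = 2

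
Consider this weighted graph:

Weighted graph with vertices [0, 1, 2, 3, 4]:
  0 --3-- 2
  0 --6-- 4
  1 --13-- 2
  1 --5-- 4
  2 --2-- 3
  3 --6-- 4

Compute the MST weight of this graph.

Applying Kruskal's algorithm (sort edges by weight, add if no cycle):
  Add (2,3) w=2
  Add (0,2) w=3
  Add (1,4) w=5
  Add (0,4) w=6
  Skip (3,4) w=6 (creates cycle)
  Skip (1,2) w=13 (creates cycle)
MST weight = 16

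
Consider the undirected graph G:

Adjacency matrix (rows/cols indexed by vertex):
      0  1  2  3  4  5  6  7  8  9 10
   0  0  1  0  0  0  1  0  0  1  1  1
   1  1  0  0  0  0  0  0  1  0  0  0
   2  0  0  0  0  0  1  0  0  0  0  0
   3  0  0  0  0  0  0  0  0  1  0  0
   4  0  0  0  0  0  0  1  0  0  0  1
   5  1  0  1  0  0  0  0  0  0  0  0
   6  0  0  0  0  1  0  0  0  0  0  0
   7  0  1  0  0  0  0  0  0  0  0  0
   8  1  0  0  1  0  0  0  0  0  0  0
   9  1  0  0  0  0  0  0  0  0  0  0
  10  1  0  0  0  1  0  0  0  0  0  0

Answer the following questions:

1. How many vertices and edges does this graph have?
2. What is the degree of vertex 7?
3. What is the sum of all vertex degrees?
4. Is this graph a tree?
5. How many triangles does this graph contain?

Count: 11 vertices, 10 edges.
Vertex 7 has neighbors [1], degree = 1.
Handshaking lemma: 2 * 10 = 20.
A graph is a tree iff it is connected and has exactly n-1 edges. This graph is connected (all 11 vertices in one component) and has 11-1 = 10 edges. It is a tree.
Number of triangles = 0.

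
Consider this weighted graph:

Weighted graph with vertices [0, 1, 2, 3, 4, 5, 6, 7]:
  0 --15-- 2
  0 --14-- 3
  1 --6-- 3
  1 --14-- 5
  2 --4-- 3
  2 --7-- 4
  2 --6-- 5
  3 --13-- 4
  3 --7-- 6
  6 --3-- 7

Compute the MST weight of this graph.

Applying Kruskal's algorithm (sort edges by weight, add if no cycle):
  Add (6,7) w=3
  Add (2,3) w=4
  Add (1,3) w=6
  Add (2,5) w=6
  Add (2,4) w=7
  Add (3,6) w=7
  Skip (3,4) w=13 (creates cycle)
  Add (0,3) w=14
  Skip (1,5) w=14 (creates cycle)
  Skip (0,2) w=15 (creates cycle)
MST weight = 47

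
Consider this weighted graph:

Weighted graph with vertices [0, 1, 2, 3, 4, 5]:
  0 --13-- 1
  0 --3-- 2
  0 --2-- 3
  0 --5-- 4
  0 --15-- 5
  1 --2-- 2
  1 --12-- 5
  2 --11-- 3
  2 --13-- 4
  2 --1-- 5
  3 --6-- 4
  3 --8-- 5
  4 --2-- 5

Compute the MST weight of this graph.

Applying Kruskal's algorithm (sort edges by weight, add if no cycle):
  Add (2,5) w=1
  Add (0,3) w=2
  Add (1,2) w=2
  Add (4,5) w=2
  Add (0,2) w=3
  Skip (0,4) w=5 (creates cycle)
  Skip (3,4) w=6 (creates cycle)
  Skip (3,5) w=8 (creates cycle)
  Skip (2,3) w=11 (creates cycle)
  Skip (1,5) w=12 (creates cycle)
  Skip (0,1) w=13 (creates cycle)
  Skip (2,4) w=13 (creates cycle)
  Skip (0,5) w=15 (creates cycle)
MST weight = 10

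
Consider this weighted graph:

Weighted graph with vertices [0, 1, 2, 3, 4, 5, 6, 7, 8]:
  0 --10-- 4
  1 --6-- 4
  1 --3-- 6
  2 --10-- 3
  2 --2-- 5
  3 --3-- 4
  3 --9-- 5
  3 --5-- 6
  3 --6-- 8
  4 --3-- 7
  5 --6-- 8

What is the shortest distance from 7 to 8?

Using Dijkstra's algorithm from vertex 7:
Shortest path: 7 -> 4 -> 3 -> 8
Total weight: 3 + 3 + 6 = 12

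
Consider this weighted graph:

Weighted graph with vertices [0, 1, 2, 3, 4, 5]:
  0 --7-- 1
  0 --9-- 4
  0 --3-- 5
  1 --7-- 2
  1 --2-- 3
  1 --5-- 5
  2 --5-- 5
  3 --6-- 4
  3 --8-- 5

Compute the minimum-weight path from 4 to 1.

Using Dijkstra's algorithm from vertex 4:
Shortest path: 4 -> 3 -> 1
Total weight: 6 + 2 = 8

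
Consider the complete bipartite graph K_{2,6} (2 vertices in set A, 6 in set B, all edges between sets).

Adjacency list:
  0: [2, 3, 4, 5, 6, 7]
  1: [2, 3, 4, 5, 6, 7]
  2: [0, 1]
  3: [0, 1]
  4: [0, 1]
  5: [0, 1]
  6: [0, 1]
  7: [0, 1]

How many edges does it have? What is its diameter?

K_{2,6} has 2 * 6 = 12 edges.
Any vertex reaches any opposite-side vertex in 1 step; same-side vertices reach in 2 steps via any opposite-side vertex.
Diameter = 2.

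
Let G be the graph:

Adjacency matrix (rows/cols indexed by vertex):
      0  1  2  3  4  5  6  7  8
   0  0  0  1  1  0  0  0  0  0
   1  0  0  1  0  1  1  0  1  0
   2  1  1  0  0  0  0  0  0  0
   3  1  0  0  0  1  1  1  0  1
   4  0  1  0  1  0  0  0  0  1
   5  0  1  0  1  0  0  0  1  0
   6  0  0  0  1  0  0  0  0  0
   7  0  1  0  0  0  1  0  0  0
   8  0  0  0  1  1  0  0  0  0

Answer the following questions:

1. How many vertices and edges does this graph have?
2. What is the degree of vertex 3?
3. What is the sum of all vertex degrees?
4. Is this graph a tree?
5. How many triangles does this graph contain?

Count: 9 vertices, 12 edges.
Vertex 3 has neighbors [0, 4, 5, 6, 8], degree = 5.
Handshaking lemma: 2 * 12 = 24.
A tree on 9 vertices has 8 edges. This graph has 12 edges (4 extra). Not a tree.
Number of triangles = 2.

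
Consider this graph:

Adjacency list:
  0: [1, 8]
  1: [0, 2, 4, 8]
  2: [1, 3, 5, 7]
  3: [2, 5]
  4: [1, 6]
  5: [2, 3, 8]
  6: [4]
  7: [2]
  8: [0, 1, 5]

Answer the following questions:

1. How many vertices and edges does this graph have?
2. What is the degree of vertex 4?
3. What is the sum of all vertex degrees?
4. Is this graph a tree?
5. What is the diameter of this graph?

Count: 9 vertices, 11 edges.
Vertex 4 has neighbors [1, 6], degree = 2.
Handshaking lemma: 2 * 11 = 22.
A tree on 9 vertices has 8 edges. This graph has 11 edges (3 extra). Not a tree.
Diameter (longest shortest path) = 4.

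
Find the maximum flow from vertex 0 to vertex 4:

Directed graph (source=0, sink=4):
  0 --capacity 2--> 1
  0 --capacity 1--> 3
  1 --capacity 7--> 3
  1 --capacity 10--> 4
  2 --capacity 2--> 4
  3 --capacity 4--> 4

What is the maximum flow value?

Computing max flow:
  Flow on (0->1): 2/2
  Flow on (0->3): 1/1
  Flow on (1->4): 2/10
  Flow on (3->4): 1/4
Maximum flow = 3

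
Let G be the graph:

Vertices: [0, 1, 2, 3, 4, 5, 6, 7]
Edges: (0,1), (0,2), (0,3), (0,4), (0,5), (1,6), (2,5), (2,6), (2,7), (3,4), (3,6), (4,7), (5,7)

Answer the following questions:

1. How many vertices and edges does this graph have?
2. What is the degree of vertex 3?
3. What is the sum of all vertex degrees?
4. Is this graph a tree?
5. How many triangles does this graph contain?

Count: 8 vertices, 13 edges.
Vertex 3 has neighbors [0, 4, 6], degree = 3.
Handshaking lemma: 2 * 13 = 26.
A tree on 8 vertices has 7 edges. This graph has 13 edges (6 extra). Not a tree.
Number of triangles = 3.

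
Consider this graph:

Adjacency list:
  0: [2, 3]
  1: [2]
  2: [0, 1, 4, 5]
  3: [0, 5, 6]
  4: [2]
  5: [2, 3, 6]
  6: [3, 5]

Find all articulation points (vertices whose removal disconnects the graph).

An articulation point is a vertex whose removal disconnects the graph.
Articulation points: [2]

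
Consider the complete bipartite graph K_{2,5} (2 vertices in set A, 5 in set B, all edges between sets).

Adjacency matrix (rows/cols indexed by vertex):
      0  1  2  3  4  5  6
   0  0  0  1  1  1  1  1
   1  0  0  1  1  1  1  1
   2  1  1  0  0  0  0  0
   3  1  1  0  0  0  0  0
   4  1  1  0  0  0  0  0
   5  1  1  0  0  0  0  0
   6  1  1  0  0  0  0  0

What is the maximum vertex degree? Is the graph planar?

Set-A vertices have degree 5; set-B vertices have degree 2. Maximum degree = max(2,5) = 5.
min(2,5) <= 2, so K_{2,5} avoids a K_{3,3} subdivision and is planar.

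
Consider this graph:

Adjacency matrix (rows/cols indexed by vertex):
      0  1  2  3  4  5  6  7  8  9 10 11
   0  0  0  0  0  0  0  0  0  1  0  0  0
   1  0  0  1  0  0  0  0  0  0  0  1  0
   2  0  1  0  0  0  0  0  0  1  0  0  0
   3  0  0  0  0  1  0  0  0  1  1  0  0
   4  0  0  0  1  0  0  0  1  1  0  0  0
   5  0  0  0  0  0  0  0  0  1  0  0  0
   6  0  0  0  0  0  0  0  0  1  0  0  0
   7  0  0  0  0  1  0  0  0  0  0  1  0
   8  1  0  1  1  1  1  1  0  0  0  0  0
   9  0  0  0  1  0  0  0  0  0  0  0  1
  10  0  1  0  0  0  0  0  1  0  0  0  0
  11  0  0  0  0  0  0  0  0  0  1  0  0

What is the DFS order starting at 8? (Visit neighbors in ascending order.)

DFS from vertex 8 (neighbors processed in ascending order):
Visit order: 8, 0, 2, 1, 10, 7, 4, 3, 9, 11, 5, 6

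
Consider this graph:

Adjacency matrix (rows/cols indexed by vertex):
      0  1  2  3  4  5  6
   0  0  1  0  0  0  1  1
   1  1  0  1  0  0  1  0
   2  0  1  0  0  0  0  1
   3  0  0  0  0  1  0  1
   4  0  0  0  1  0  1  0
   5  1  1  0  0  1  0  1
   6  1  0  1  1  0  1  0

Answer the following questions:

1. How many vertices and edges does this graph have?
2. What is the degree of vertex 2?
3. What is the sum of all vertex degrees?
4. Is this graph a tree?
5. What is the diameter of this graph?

Count: 7 vertices, 10 edges.
Vertex 2 has neighbors [1, 6], degree = 2.
Handshaking lemma: 2 * 10 = 20.
A tree on 7 vertices has 6 edges. This graph has 10 edges (4 extra). Not a tree.
Diameter (longest shortest path) = 3.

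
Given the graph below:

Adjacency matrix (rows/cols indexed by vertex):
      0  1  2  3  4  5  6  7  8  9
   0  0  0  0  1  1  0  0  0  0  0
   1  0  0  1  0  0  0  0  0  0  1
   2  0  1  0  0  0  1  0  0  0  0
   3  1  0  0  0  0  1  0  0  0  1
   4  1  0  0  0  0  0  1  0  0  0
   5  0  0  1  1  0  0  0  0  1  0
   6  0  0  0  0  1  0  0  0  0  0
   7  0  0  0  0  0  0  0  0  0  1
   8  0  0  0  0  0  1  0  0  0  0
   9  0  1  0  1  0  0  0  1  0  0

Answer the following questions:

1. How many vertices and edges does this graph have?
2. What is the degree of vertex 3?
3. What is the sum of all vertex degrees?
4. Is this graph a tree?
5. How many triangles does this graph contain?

Count: 10 vertices, 10 edges.
Vertex 3 has neighbors [0, 5, 9], degree = 3.
Handshaking lemma: 2 * 10 = 20.
A tree on 10 vertices has 9 edges. This graph has 10 edges (1 extra). Not a tree.
Number of triangles = 0.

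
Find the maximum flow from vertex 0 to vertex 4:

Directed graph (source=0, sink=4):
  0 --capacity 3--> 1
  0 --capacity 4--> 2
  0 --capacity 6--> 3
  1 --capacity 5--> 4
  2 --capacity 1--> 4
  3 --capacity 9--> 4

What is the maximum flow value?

Computing max flow:
  Flow on (0->1): 3/3
  Flow on (0->2): 1/4
  Flow on (0->3): 6/6
  Flow on (1->4): 3/5
  Flow on (2->4): 1/1
  Flow on (3->4): 6/9
Maximum flow = 10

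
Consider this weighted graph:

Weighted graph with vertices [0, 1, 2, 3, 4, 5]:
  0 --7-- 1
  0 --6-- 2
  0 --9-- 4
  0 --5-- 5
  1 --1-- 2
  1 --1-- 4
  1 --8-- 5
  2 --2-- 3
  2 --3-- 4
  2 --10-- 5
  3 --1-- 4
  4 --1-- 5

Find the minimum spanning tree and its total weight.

Applying Kruskal's algorithm (sort edges by weight, add if no cycle):
  Add (1,4) w=1
  Add (1,2) w=1
  Add (3,4) w=1
  Add (4,5) w=1
  Skip (2,3) w=2 (creates cycle)
  Skip (2,4) w=3 (creates cycle)
  Add (0,5) w=5
  Skip (0,2) w=6 (creates cycle)
  Skip (0,1) w=7 (creates cycle)
  Skip (1,5) w=8 (creates cycle)
  Skip (0,4) w=9 (creates cycle)
  Skip (2,5) w=10 (creates cycle)
MST weight = 9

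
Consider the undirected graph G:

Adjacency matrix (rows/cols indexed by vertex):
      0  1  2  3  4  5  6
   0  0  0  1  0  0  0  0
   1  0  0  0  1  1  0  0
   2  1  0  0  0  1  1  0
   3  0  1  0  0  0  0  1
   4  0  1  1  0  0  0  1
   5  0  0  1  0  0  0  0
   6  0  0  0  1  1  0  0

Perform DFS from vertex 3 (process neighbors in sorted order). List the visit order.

DFS from vertex 3 (neighbors processed in ascending order):
Visit order: 3, 1, 4, 2, 0, 5, 6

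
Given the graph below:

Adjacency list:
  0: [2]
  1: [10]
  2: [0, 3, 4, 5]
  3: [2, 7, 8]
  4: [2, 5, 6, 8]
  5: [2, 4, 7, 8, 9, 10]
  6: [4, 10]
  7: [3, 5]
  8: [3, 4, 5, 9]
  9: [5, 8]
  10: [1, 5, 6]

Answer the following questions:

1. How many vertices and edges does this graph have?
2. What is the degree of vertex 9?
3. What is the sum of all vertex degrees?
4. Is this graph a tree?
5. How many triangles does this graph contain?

Count: 11 vertices, 16 edges.
Vertex 9 has neighbors [5, 8], degree = 2.
Handshaking lemma: 2 * 16 = 32.
A tree on 11 vertices has 10 edges. This graph has 16 edges (6 extra). Not a tree.
Number of triangles = 3.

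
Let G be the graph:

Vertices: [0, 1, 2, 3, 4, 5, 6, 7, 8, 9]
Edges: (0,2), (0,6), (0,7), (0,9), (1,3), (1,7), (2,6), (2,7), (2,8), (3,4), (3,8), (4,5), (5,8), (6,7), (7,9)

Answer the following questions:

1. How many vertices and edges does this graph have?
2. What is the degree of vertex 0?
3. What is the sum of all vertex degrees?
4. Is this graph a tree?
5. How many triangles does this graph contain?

Count: 10 vertices, 15 edges.
Vertex 0 has neighbors [2, 6, 7, 9], degree = 4.
Handshaking lemma: 2 * 15 = 30.
A tree on 10 vertices has 9 edges. This graph has 15 edges (6 extra). Not a tree.
Number of triangles = 5.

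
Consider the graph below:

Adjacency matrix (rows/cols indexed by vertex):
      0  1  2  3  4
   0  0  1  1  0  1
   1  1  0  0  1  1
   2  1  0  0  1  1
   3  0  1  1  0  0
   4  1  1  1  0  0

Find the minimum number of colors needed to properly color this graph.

The graph has a maximum clique of size 3 (lower bound on chromatic number).
A valid 3-coloring: {0: 0, 1: 1, 2: 1, 3: 0, 4: 2}.
Chromatic number = 3.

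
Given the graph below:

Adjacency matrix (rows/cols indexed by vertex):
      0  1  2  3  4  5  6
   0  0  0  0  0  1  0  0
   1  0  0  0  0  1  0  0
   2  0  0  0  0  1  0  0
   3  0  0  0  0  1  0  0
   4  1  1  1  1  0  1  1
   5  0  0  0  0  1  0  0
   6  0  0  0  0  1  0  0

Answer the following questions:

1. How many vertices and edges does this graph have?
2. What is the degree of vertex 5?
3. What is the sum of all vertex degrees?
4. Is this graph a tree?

Count: 7 vertices, 6 edges.
Vertex 5 has neighbors [4], degree = 1.
Handshaking lemma: 2 * 6 = 12.
A graph is a tree iff it is connected and has exactly n-1 edges. This graph is connected (all 7 vertices in one component) and has 7-1 = 6 edges. It is a tree.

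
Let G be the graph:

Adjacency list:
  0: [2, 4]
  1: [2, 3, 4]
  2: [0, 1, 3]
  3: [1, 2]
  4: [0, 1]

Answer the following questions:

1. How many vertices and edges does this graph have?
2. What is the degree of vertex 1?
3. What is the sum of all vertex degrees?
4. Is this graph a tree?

Count: 5 vertices, 6 edges.
Vertex 1 has neighbors [2, 3, 4], degree = 3.
Handshaking lemma: 2 * 6 = 12.
A tree on 5 vertices has 4 edges. This graph has 6 edges (2 extra). Not a tree.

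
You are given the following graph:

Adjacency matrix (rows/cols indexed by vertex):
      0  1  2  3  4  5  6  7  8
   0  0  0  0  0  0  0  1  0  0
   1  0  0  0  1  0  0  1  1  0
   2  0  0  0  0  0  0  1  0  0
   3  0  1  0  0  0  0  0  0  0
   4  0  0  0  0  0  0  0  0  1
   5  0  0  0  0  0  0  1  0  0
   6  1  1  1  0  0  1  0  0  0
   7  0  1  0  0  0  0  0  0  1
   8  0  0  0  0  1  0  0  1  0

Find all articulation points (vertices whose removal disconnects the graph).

An articulation point is a vertex whose removal disconnects the graph.
Articulation points: [1, 6, 7, 8]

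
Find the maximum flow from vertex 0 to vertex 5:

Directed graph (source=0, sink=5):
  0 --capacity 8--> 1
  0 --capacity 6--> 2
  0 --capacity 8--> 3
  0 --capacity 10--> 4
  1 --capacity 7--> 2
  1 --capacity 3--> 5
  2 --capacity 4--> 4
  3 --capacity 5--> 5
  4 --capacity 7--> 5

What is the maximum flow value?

Computing max flow:
  Flow on (0->1): 3/8
  Flow on (0->2): 4/6
  Flow on (0->3): 5/8
  Flow on (0->4): 3/10
  Flow on (1->5): 3/3
  Flow on (2->4): 4/4
  Flow on (3->5): 5/5
  Flow on (4->5): 7/7
Maximum flow = 15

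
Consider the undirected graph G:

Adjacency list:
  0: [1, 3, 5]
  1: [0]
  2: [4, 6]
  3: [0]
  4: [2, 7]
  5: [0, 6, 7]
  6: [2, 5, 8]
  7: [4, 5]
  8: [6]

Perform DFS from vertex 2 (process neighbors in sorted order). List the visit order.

DFS from vertex 2 (neighbors processed in ascending order):
Visit order: 2, 4, 7, 5, 0, 1, 3, 6, 8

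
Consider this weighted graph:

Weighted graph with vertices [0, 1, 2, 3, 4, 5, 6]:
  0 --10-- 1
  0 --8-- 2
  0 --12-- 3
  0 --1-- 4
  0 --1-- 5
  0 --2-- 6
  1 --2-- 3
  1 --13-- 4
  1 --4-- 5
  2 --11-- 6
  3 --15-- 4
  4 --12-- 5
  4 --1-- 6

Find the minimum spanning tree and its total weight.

Applying Kruskal's algorithm (sort edges by weight, add if no cycle):
  Add (0,4) w=1
  Add (0,5) w=1
  Add (4,6) w=1
  Skip (0,6) w=2 (creates cycle)
  Add (1,3) w=2
  Add (1,5) w=4
  Add (0,2) w=8
  Skip (0,1) w=10 (creates cycle)
  Skip (2,6) w=11 (creates cycle)
  Skip (0,3) w=12 (creates cycle)
  Skip (4,5) w=12 (creates cycle)
  Skip (1,4) w=13 (creates cycle)
  Skip (3,4) w=15 (creates cycle)
MST weight = 17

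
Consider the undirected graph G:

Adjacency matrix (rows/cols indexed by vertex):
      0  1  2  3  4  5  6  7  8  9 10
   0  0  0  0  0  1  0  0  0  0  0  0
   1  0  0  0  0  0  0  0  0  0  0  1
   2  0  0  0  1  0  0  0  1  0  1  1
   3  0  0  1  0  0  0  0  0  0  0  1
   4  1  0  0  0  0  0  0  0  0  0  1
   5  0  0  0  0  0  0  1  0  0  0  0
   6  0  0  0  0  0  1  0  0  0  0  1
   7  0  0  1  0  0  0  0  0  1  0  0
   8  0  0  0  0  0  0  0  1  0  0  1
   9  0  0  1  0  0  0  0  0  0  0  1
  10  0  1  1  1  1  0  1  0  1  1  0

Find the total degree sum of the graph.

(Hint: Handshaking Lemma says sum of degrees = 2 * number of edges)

Count edges: 13 edges.
By Handshaking Lemma: sum of degrees = 2 * 13 = 26.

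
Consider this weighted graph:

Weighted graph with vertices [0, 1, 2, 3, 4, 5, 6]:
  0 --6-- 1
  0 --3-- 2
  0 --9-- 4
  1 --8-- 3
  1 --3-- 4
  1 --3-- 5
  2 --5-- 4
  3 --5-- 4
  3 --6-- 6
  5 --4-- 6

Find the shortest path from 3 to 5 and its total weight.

Using Dijkstra's algorithm from vertex 3:
Shortest path: 3 -> 6 -> 5
Total weight: 6 + 4 = 10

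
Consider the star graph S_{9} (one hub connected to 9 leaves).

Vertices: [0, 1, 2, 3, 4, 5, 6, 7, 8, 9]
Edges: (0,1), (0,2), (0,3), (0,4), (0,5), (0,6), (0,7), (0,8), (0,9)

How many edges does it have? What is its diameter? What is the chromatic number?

Star graph S_{9}: the hub connects to all 9 leaves.
Edges = 9.
Diameter = 2 (any leaf to hub is 1, leaf to leaf through hub is 2).
Star graphs are bipartite (hub vs leaves), so chromatic number = 2.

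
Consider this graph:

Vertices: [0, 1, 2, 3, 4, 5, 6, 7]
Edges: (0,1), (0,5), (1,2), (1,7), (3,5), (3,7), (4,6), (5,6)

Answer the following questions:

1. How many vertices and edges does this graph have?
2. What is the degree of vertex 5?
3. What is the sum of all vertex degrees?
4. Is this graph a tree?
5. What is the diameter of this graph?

Count: 8 vertices, 8 edges.
Vertex 5 has neighbors [0, 3, 6], degree = 3.
Handshaking lemma: 2 * 8 = 16.
A tree on 8 vertices has 7 edges. This graph has 8 edges (1 extra). Not a tree.
Diameter (longest shortest path) = 5.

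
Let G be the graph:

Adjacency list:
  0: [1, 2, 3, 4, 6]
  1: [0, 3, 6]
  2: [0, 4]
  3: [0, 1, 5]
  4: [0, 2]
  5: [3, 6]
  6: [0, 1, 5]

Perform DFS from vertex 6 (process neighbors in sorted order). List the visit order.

DFS from vertex 6 (neighbors processed in ascending order):
Visit order: 6, 0, 1, 3, 5, 2, 4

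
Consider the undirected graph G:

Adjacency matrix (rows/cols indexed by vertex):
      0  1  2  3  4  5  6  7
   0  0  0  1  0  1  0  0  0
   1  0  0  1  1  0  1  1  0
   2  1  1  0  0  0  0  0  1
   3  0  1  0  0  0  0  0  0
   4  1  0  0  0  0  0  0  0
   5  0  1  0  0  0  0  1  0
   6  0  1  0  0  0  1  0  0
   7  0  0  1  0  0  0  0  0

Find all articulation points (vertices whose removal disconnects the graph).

An articulation point is a vertex whose removal disconnects the graph.
Articulation points: [0, 1, 2]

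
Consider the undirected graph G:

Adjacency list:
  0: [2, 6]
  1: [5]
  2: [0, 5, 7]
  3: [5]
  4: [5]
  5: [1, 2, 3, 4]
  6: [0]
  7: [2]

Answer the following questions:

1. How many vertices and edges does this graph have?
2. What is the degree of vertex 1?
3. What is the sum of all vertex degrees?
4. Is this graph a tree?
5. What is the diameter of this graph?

Count: 8 vertices, 7 edges.
Vertex 1 has neighbors [5], degree = 1.
Handshaking lemma: 2 * 7 = 14.
A graph is a tree iff it is connected and has exactly n-1 edges. This graph is connected (all 8 vertices in one component) and has 8-1 = 7 edges. It is a tree.
Diameter (longest shortest path) = 4.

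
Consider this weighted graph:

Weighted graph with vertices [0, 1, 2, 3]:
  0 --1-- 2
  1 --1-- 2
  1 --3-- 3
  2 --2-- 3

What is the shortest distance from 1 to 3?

Using Dijkstra's algorithm from vertex 1:
Shortest path: 1 -> 3
Total weight: 3 = 3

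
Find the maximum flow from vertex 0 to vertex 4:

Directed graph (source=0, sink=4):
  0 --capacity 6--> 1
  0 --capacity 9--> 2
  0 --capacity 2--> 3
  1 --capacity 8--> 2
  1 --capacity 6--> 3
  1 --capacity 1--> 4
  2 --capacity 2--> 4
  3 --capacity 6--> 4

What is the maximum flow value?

Computing max flow:
  Flow on (0->1): 5/6
  Flow on (0->2): 2/9
  Flow on (0->3): 2/2
  Flow on (1->3): 4/6
  Flow on (1->4): 1/1
  Flow on (2->4): 2/2
  Flow on (3->4): 6/6
Maximum flow = 9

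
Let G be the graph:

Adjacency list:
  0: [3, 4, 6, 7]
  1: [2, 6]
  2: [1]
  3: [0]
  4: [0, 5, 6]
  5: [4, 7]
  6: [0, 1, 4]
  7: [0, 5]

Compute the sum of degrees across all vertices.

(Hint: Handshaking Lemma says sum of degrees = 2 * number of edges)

Count edges: 9 edges.
By Handshaking Lemma: sum of degrees = 2 * 9 = 18.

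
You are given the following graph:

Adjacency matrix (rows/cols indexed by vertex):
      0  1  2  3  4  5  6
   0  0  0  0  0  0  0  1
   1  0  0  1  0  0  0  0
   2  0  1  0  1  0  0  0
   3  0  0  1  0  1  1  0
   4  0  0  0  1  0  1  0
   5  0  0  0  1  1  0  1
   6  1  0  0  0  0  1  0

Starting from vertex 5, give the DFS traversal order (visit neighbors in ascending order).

DFS from vertex 5 (neighbors processed in ascending order):
Visit order: 5, 3, 2, 1, 4, 6, 0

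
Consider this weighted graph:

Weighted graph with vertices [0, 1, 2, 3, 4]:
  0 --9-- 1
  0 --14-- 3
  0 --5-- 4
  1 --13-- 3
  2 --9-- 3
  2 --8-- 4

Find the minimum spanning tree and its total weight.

Applying Kruskal's algorithm (sort edges by weight, add if no cycle):
  Add (0,4) w=5
  Add (2,4) w=8
  Add (0,1) w=9
  Add (2,3) w=9
  Skip (1,3) w=13 (creates cycle)
  Skip (0,3) w=14 (creates cycle)
MST weight = 31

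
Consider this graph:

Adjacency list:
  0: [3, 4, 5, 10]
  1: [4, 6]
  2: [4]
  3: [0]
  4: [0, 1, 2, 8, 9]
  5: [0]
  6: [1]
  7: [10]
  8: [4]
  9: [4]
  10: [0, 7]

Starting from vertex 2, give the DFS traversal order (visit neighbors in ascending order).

DFS from vertex 2 (neighbors processed in ascending order):
Visit order: 2, 4, 0, 3, 5, 10, 7, 1, 6, 8, 9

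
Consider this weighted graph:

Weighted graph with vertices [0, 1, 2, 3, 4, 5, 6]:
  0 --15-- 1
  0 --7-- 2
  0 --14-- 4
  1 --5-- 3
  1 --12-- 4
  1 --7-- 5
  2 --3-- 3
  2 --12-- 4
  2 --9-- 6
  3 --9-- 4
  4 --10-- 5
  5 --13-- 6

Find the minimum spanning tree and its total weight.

Applying Kruskal's algorithm (sort edges by weight, add if no cycle):
  Add (2,3) w=3
  Add (1,3) w=5
  Add (0,2) w=7
  Add (1,5) w=7
  Add (2,6) w=9
  Add (3,4) w=9
  Skip (4,5) w=10 (creates cycle)
  Skip (1,4) w=12 (creates cycle)
  Skip (2,4) w=12 (creates cycle)
  Skip (5,6) w=13 (creates cycle)
  Skip (0,4) w=14 (creates cycle)
  Skip (0,1) w=15 (creates cycle)
MST weight = 40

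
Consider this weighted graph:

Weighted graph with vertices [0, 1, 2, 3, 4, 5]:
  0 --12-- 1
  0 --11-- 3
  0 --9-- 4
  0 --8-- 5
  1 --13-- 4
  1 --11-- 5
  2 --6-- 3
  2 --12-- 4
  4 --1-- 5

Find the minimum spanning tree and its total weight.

Applying Kruskal's algorithm (sort edges by weight, add if no cycle):
  Add (4,5) w=1
  Add (2,3) w=6
  Add (0,5) w=8
  Skip (0,4) w=9 (creates cycle)
  Add (0,3) w=11
  Add (1,5) w=11
  Skip (0,1) w=12 (creates cycle)
  Skip (2,4) w=12 (creates cycle)
  Skip (1,4) w=13 (creates cycle)
MST weight = 37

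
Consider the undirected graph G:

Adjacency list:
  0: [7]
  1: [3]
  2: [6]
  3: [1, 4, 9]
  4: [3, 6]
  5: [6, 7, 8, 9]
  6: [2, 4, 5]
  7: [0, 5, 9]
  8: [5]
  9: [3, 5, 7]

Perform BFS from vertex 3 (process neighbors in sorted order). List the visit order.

BFS from vertex 3 (neighbors processed in ascending order):
Visit order: 3, 1, 4, 9, 6, 5, 7, 2, 8, 0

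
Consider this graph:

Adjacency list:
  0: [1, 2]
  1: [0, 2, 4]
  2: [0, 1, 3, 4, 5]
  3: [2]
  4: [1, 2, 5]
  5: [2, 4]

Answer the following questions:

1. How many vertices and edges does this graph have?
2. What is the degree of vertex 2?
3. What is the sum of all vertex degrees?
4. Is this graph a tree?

Count: 6 vertices, 8 edges.
Vertex 2 has neighbors [0, 1, 3, 4, 5], degree = 5.
Handshaking lemma: 2 * 8 = 16.
A tree on 6 vertices has 5 edges. This graph has 8 edges (3 extra). Not a tree.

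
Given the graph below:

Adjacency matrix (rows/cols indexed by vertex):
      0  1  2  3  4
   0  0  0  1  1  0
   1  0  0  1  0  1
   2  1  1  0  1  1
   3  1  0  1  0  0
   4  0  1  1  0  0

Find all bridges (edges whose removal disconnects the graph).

No bridges found. The graph is 2-edge-connected (no single edge removal disconnects it).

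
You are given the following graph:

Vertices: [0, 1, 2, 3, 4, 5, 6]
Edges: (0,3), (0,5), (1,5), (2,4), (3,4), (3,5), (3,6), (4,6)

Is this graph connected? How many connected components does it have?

Checking connectivity: the graph has 1 connected component(s).
All vertices are reachable from each other. The graph IS connected.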